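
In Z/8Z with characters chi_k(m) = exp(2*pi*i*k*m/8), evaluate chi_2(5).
chi_2(5) = zeta_8^10 = I

Solution. chi_2(5) = zeta_8^(2*5) = zeta_8^10. Since zeta_8^8 = 1, this equals zeta_8^2 = exp(2*pi*i*2/8) = I.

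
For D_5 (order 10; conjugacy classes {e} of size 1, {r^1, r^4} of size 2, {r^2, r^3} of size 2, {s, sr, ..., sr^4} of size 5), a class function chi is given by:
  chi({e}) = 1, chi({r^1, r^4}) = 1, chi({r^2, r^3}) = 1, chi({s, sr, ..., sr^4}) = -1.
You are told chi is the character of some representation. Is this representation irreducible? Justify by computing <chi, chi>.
Irreducible: <chi, chi> = 1.

Explanation: <chi, chi> = (1/|G|) sum_C |C| * |chi(C)|^2 = (1/10)[1*|1|^2 + 2*|1|^2 + 2*|1|^2 + 5*|-1|^2]
  = (1/10)[(1) + (2) + (2) + (5)] = 10/10 = 1.
A character is irreducible iff <chi, chi> = 1, so this representation is irreducible.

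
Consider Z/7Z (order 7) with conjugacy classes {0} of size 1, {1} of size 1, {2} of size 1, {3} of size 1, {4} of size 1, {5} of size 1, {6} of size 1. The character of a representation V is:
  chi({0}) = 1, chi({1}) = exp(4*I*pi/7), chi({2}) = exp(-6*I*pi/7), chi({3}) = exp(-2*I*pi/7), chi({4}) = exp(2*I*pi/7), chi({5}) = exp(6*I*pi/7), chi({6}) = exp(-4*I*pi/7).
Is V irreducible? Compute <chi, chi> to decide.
Irreducible: <chi, chi> = 1.

Justification: <chi, chi> = (1/|G|) sum_C |C| * |chi(C)|^2 = (1/7)[1*|1|^2 + 1*|exp(4*I*pi/7)|^2 + 1*|exp(-6*I*pi/7)|^2 + 1*|exp(-2*I*pi/7)|^2 + 1*|exp(2*I*pi/7)|^2 + 1*|exp(6*I*pi/7)|^2 + 1*|exp(-4*I*pi/7)|^2]
  = (1/7)[(1) + (1) + (1) + (1) + (1) + (1) + (1)] = 7/7 = 1.
(Exp terms are combined using exp(i*s)*conj(exp(i*t)) = exp(i*(s-t)), and sums of them are collapsed using the identity that for every m > 1 the m distinct m-th roots of unity sum to 0, e.g. 1 + exp(2*I*pi/3) + exp(-2*I*pi/3) = 0.)
A character is irreducible iff <chi, chi> = 1, so this representation is irreducible.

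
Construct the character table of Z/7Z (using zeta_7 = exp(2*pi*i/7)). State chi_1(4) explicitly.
Character table of Z/7Z (irreps indexed chi_0,...,chi_6 with chi_k(m) = zeta_7^(k*m), zeta_7 = exp(2*pi*i/7)):
  irrep \ class  {0} (size 1)  {1} (size 1)    {2} (size 1)    {3} (size 1)    {4} (size 1)    {5} (size 1)    {6} (size 1)  
  chi_0          1             1               1               1               1               1               1             
  chi_1          1             exp(2*I*pi/7)   exp(4*I*pi/7)   exp(6*I*pi/7)   exp(-6*I*pi/7)  exp(-4*I*pi/7)  exp(-2*I*pi/7)
  chi_2          1             exp(4*I*pi/7)   exp(-6*I*pi/7)  exp(-2*I*pi/7)  exp(2*I*pi/7)   exp(6*I*pi/7)   exp(-4*I*pi/7)
  chi_3          1             exp(6*I*pi/7)   exp(-2*I*pi/7)  exp(4*I*pi/7)   exp(-4*I*pi/7)  exp(2*I*pi/7)   exp(-6*I*pi/7)
  chi_4          1             exp(-6*I*pi/7)  exp(2*I*pi/7)   exp(-4*I*pi/7)  exp(4*I*pi/7)   exp(-2*I*pi/7)  exp(6*I*pi/7) 
  chi_5          1             exp(-4*I*pi/7)  exp(6*I*pi/7)   exp(2*I*pi/7)   exp(-2*I*pi/7)  exp(-6*I*pi/7)  exp(4*I*pi/7) 
  chi_6          1             exp(-2*I*pi/7)  exp(-4*I*pi/7)  exp(-6*I*pi/7)  exp(6*I*pi/7)   exp(4*I*pi/7)   exp(2*I*pi/7) 

Spot check: chi_1(4) = zeta_7^(1*4) = zeta_7^4 = exp(-6*I*pi/7).

Justification: Z/7Z is abelian, so all 7 irreducible complex representations are 1-dimensional. They are given by chi_k(m) = zeta_7^(k*m) for k = 0,...,6. Row orthogonality: sum_m chi_k(m) conj(chi_l(m)) = 7 * [k = l].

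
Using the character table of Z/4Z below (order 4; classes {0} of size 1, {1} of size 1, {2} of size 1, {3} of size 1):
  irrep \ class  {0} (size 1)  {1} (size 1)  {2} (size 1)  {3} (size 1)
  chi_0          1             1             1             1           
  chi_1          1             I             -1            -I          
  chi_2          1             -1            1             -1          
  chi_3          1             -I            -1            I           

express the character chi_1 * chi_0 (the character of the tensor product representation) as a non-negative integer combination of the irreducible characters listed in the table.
chi_1 tensor chi_0 = chi_1 (all other irreducibles have multiplicity 0).

Proof sketch: The character of a tensor product is the pointwise product (chi_1 * chi_0)(C) = chi_1(C) * chi_0(C):
  {0}: (1)*(1), {1}: (I)*(1), {2}: (-1)*(1), {3}: (-I)*(1)
so (chi_1 * chi_0) takes values
  {0} -> 1, {1} -> I, {2} -> -1, {3} -> -I.
Now take the inner product of this character with each irreducible chi from the table, <chi_1*chi_0, chi> = (1/4) sum_C |C| (chi_1*chi_0)(C) conj(chi(C)):
  <chi_1*chi_0, chi_0> = (1/4)[1*(1)*conj(1) + 1*(I)*conj(1) + 1*(-1)*conj(1) + 1*(-I)*conj(1)]
      = (1/4)[(1) + (I) + (-1) + (-I)] = 0/4 = 0
  <chi_1*chi_0, chi_1> = (1/4)[1*(1)*conj(1) + 1*(I)*conj(I) + 1*(-1)*conj(-1) + 1*(-I)*conj(-I)]
      = (1/4)[(1) + (1) + (1) + (1)] = 4/4 = 1
  <chi_1*chi_0, chi_2> = (1/4)[1*(1)*conj(1) + 1*(I)*conj(-1) + 1*(-1)*conj(1) + 1*(-I)*conj(-1)]
      = (1/4)[(1) + (-I) + (-1) + (I)] = 0/4 = 0
  <chi_1*chi_0, chi_3> = (1/4)[1*(1)*conj(1) + 1*(I)*conj(-I) + 1*(-1)*conj(-1) + 1*(-I)*conj(I)]
      = (1/4)[(1) + (-1) + (1) + (-1)] = 0/4 = 0
(Exp terms are combined using exp(i*s)*conj(exp(i*t)) = exp(i*(s-t)), and sums of them are collapsed using the identity that for every m > 1 the m distinct m-th roots of unity sum to 0, e.g. 1 + exp(2*I*pi/3) + exp(-2*I*pi/3) = 0.)
Hence the multiplicities are chi_1: 1. Dimension check: dim(chi_1)*dim(chi_0) = 1*1 = 1 and sum (mult * dim) = 1*1 = 1.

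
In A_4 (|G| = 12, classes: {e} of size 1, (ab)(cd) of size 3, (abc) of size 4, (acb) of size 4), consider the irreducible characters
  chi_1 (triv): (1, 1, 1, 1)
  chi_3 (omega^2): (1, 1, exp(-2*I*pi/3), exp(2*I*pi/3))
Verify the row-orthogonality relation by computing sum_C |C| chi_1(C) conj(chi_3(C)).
Sum = 0; so <chi_1, chi_3> = 0 (distinct irreducibles are orthogonal).

Compute term by term over conjugacy classes (|C| * chi_1(C) * conj(chi_3(C))):
  1*(1)*conj(1) + 3*(1)*conj(1) + 4*(1)*conj(exp(-2*I*pi/3)) + 4*(1)*conj(exp(2*I*pi/3))
  = (1) + (3) + (4*exp(2*I*pi/3)) + (4*exp(-2*I*pi/3))
  = 0.
(Exp terms are combined using exp(i*s)*conj(exp(i*t)) = exp(i*(s-t)), and sums of them are collapsed using the identity that for every m > 1 the m distinct m-th roots of unity sum to 0, e.g. 1 + exp(2*I*pi/3) + exp(-2*I*pi/3) = 0.)
Dividing by |G| = 12 gives 0/12 = 0, matching the row-orthogonality relation <chi_1, chi_3> = [chi_1 = chi_3].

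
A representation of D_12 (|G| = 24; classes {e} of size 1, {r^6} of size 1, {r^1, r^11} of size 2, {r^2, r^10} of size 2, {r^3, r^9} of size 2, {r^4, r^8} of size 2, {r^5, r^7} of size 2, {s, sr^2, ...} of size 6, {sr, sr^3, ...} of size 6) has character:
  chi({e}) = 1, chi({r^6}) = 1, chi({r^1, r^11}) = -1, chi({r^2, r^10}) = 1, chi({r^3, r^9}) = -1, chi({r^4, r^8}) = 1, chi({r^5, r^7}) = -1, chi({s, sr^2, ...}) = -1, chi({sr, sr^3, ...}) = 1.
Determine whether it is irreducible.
Irreducible: <chi, chi> = 1.

Derivation: <chi, chi> = (1/|G|) sum_C |C| * |chi(C)|^2 = (1/24)[1*|1|^2 + 1*|1|^2 + 2*|-1|^2 + 2*|1|^2 + 2*|-1|^2 + 2*|1|^2 + 2*|-1|^2 + 6*|-1|^2 + 6*|1|^2]
  = (1/24)[(1) + (1) + (2) + (2) + (2) + (2) + (2) + (6) + (6)] = 24/24 = 1.
A character is irreducible iff <chi, chi> = 1, so this representation is irreducible.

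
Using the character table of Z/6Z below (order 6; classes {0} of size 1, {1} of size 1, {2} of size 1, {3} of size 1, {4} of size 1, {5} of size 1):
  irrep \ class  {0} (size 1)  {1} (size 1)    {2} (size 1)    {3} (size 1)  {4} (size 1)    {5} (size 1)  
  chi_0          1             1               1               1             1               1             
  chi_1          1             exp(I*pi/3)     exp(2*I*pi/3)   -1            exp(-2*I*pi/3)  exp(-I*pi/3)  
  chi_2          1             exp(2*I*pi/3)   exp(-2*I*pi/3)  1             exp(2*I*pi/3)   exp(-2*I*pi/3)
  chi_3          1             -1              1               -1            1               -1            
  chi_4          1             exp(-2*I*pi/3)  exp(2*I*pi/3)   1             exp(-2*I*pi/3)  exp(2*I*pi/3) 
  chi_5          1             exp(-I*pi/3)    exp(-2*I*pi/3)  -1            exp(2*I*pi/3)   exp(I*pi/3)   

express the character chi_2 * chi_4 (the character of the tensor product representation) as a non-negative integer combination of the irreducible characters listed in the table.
chi_2 tensor chi_4 = chi_0 (all other irreducibles have multiplicity 0).

Solution. The character of a tensor product is the pointwise product (chi_2 * chi_4)(C) = chi_2(C) * chi_4(C):
  {0}: (1)*(1), {1}: (exp(2*I*pi/3))*(exp(-2*I*pi/3)), {2}: (exp(-2*I*pi/3))*(exp(2*I*pi/3)), {3}: (1)*(1), {4}: (exp(2*I*pi/3))*(exp(-2*I*pi/3)), {5}: (exp(-2*I*pi/3))*(exp(2*I*pi/3))
so (chi_2 * chi_4) takes values
  {0} -> 1, {1} -> 1, {2} -> 1, {3} -> 1, {4} -> 1, {5} -> 1.
Now take the inner product of this character with each irreducible chi from the table, <chi_2*chi_4, chi> = (1/6) sum_C |C| (chi_2*chi_4)(C) conj(chi(C)):
  <chi_2*chi_4, chi_0> = (1/6)[1*(1)*conj(1) + 1*(1)*conj(1) + 1*(1)*conj(1) + 1*(1)*conj(1) + 1*(1)*conj(1) + 1*(1)*conj(1)]
      = (1/6)[(1) + (1) + (1) + (1) + (1) + (1)] = 6/6 = 1
  <chi_2*chi_4, chi_1> = (1/6)[1*(1)*conj(1) + 1*(1)*conj(exp(I*pi/3)) + 1*(1)*conj(exp(2*I*pi/3)) + 1*(1)*conj(-1) + 1*(1)*conj(exp(-2*I*pi/3)) + 1*(1)*conj(exp(-I*pi/3))]
      = (1/6)[(1) + (exp(-I*pi/3)) + (exp(-2*I*pi/3)) + (-1) + (exp(2*I*pi/3)) + (exp(I*pi/3))] = 0/6 = 0
  <chi_2*chi_4, chi_2> = (1/6)[1*(1)*conj(1) + 1*(1)*conj(exp(2*I*pi/3)) + 1*(1)*conj(exp(-2*I*pi/3)) + 1*(1)*conj(1) + 1*(1)*conj(exp(2*I*pi/3)) + 1*(1)*conj(exp(-2*I*pi/3))]
      = (1/6)[(1) + (exp(-2*I*pi/3)) + (exp(2*I*pi/3)) + (1) + (exp(-2*I*pi/3)) + (exp(2*I*pi/3))] = 0/6 = 0
  <chi_2*chi_4, chi_3> = (1/6)[1*(1)*conj(1) + 1*(1)*conj(-1) + 1*(1)*conj(1) + 1*(1)*conj(-1) + 1*(1)*conj(1) + 1*(1)*conj(-1)]
      = (1/6)[(1) + (-1) + (1) + (-1) + (1) + (-1)] = 0/6 = 0
  <chi_2*chi_4, chi_4> = (1/6)[1*(1)*conj(1) + 1*(1)*conj(exp(-2*I*pi/3)) + 1*(1)*conj(exp(2*I*pi/3)) + 1*(1)*conj(1) + 1*(1)*conj(exp(-2*I*pi/3)) + 1*(1)*conj(exp(2*I*pi/3))]
      = (1/6)[(1) + (exp(2*I*pi/3)) + (exp(-2*I*pi/3)) + (1) + (exp(2*I*pi/3)) + (exp(-2*I*pi/3))] = 0/6 = 0
  <chi_2*chi_4, chi_5> = (1/6)[1*(1)*conj(1) + 1*(1)*conj(exp(-I*pi/3)) + 1*(1)*conj(exp(-2*I*pi/3)) + 1*(1)*conj(-1) + 1*(1)*conj(exp(2*I*pi/3)) + 1*(1)*conj(exp(I*pi/3))]
      = (1/6)[(1) + (exp(I*pi/3)) + (exp(2*I*pi/3)) + (-1) + (exp(-2*I*pi/3)) + (exp(-I*pi/3))] = 0/6 = 0
(Exp terms are combined using exp(i*s)*conj(exp(i*t)) = exp(i*(s-t)), and sums of them are collapsed using the identity that for every m > 1 the m distinct m-th roots of unity sum to 0, e.g. 1 + exp(2*I*pi/3) + exp(-2*I*pi/3) = 0.)
Hence the multiplicities are chi_0: 1. Dimension check: dim(chi_2)*dim(chi_4) = 1*1 = 1 and sum (mult * dim) = 1*1 = 1.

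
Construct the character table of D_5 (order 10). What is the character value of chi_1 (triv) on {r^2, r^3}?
Conjugacy classes: {e} of size 1, {r^1, r^4} of size 2, {r^2, r^3} of size 2, {s, sr, ..., sr^4} of size 5.
Character table:
  irrep \ class              {e} (size 1)  {r^1, r^4} (size 2)  {r^2, r^3} (size 2)  {s, sr, ..., sr^4} (size 5)
  chi_1 (triv)               1             1                    1                    1                          
  chi_2 (sign: r->1, s->-1)  1             1                    1                    -1                         
  chi_3 (2d, j=1)            2             -1/2 + sqrt(5)/2     -sqrt(5)/2 - 1/2     0                          
  chi_4 (2d, j=2)            2             -sqrt(5)/2 - 1/2     -1/2 + sqrt(5)/2     0                          

Spot check: chi_1 (triv) on {r^2, r^3} = 1.

Details: D_5 has order 2*5 = 10 with 4 conjugacy classes, hence 4 irreducibles. Sum of squared dims 1 + 1 + 4 + 4 = 10 = |G|. Linear characters come from the abelianisation; the 2-dimensional irreps have character r^k -> 2*cos(2*pi*j*k/5), reflections -> 0.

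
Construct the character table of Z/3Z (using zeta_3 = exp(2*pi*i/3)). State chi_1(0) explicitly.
Character table of Z/3Z (irreps indexed chi_0,...,chi_2 with chi_k(m) = zeta_3^(k*m), zeta_3 = exp(2*pi*i/3)):
  irrep \ class  {0} (size 1)  {1} (size 1)    {2} (size 1)  
  chi_0          1             1               1             
  chi_1          1             exp(2*I*pi/3)   exp(-2*I*pi/3)
  chi_2          1             exp(-2*I*pi/3)  exp(2*I*pi/3) 

Spot check: chi_1(0) = zeta_3^(1*0) = zeta_3^0 = 1.

Why: Z/3Z is abelian, so all 3 irreducible complex representations are 1-dimensional. They are given by chi_k(m) = zeta_3^(k*m) for k = 0,...,2. Row orthogonality: sum_m chi_k(m) conj(chi_l(m)) = 3 * [k = l].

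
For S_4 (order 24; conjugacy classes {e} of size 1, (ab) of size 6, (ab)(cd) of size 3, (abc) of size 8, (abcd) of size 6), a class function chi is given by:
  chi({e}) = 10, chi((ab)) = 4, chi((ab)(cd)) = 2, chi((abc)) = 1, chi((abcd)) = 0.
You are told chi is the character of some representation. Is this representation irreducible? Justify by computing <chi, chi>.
Not irreducible (reducible): <chi, chi> = 9 > 1.

Working: <chi, chi> = (1/|G|) sum_C |C| * |chi(C)|^2 = (1/24)[1*|10|^2 + 6*|4|^2 + 3*|2|^2 + 8*|1|^2 + 6*|0|^2]
  = (1/24)[(100) + (96) + (12) + (8) + (0)] = 216/24 = 9.
A character is irreducible iff <chi, chi> = 1, so this representation is reducible.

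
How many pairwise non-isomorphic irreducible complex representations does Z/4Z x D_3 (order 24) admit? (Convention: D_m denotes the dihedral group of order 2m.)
12

Working: The number of irreducible complex representations of a finite group equals its number of conjugacy classes. For a direct product, #classes(G x H) = #classes(G) * #classes(H). Z/4Z has 4 classes (abelian), D_3 has 3 classes, so 4 * 3 = 12, so Z/4Z x D_3 (order 24) has exactly 12 irreducible complex representations.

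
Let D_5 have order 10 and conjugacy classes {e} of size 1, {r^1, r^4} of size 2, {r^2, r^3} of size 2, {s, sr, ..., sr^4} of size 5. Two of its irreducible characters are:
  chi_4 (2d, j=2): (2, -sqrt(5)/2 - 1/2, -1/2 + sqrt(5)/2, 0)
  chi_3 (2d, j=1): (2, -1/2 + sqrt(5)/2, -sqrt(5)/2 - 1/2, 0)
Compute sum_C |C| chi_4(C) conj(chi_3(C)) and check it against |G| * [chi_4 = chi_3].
Sum = 0; so <chi_4, chi_3> = 0 (distinct irreducibles are orthogonal).

Justification: Compute term by term over conjugacy classes (|C| * chi_4(C) * conj(chi_3(C))):
  1*(2)*conj(2) + 2*(-sqrt(5)/2 - 1/2)*conj(-1/2 + sqrt(5)/2) + 2*(-1/2 + sqrt(5)/2)*conj(-sqrt(5)/2 - 1/2) + 5*(0)*conj(0)
  = (4) + (-2) + (-2) + (0)
  = 0.
Dividing by |G| = 10 gives 0/10 = 0, matching the row-orthogonality relation <chi_4, chi_3> = [chi_4 = chi_3].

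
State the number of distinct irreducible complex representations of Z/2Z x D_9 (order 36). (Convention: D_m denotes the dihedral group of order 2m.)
12

Justification: The number of irreducible complex representations of a finite group equals its number of conjugacy classes. For a direct product, #classes(G x H) = #classes(G) * #classes(H). Z/2Z has 2 classes (abelian), D_9 has 6 classes, so 2 * 6 = 12, so Z/2Z x D_9 (order 36) has exactly 12 irreducible complex representations.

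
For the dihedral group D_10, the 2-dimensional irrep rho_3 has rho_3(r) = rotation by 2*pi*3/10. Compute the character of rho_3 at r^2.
chi_{rho_3}(r^2) = 2*cos(2*pi*3*2/10) = -sqrt(5)/2 - 1/2

rho_3(r^2) is rotation by angle 2*pi*3*2/10, whose trace is 2*cos(2*pi*3*2/10) = -sqrt(5)/2 - 1/2.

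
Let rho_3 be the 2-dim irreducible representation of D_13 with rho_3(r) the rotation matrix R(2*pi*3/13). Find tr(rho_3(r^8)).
chi_{rho_3}(r^8) = 2*cos(2*pi*3*8/13) = 2*cos(4*pi/13)

Reasoning: rho_3(r^8) is rotation by angle 2*pi*3*8/13, whose trace is 2*cos(2*pi*3*8/13) = 2*cos(4*pi/13).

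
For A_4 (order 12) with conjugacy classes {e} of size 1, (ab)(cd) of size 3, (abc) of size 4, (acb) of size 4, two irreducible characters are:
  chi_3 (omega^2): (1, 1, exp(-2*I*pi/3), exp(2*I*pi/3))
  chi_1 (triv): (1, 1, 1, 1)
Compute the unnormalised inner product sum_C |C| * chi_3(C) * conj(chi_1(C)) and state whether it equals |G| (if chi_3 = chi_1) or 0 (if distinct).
Sum = 0; so <chi_3, chi_1> = 0 (distinct irreducibles are orthogonal).

Details: Compute term by term over conjugacy classes (|C| * chi_3(C) * conj(chi_1(C))):
  1*(1)*conj(1) + 3*(1)*conj(1) + 4*(exp(-2*I*pi/3))*conj(1) + 4*(exp(2*I*pi/3))*conj(1)
  = (1) + (3) + (4*exp(-2*I*pi/3)) + (4*exp(2*I*pi/3))
  = 0.
(Exp terms are combined using exp(i*s)*conj(exp(i*t)) = exp(i*(s-t)), and sums of them are collapsed using the identity that for every m > 1 the m distinct m-th roots of unity sum to 0, e.g. 1 + exp(2*I*pi/3) + exp(-2*I*pi/3) = 0.)
Dividing by |G| = 12 gives 0/12 = 0, matching the row-orthogonality relation <chi_3, chi_1> = [chi_3 = chi_1].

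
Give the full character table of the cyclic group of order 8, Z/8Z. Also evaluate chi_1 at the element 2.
Character table of Z/8Z (irreps indexed chi_0,...,chi_7 with chi_k(m) = zeta_8^(k*m), zeta_8 = exp(2*pi*i/8)):
  irrep \ class  {0} (size 1)  {1} (size 1)    {2} (size 1)  {3} (size 1)    {4} (size 1)  {5} (size 1)    {6} (size 1)  {7} (size 1)  
  chi_0          1             1               1             1               1             1               1             1             
  chi_1          1             exp(I*pi/4)     I             exp(3*I*pi/4)   -1            exp(-3*I*pi/4)  -I            exp(-I*pi/4)  
  chi_2          1             I               -1            -I              1             I               -1            -I            
  chi_3          1             exp(3*I*pi/4)   -I            exp(I*pi/4)     -1            exp(-I*pi/4)    I             exp(-3*I*pi/4)
  chi_4          1             -1              1             -1              1             -1              1             -1            
  chi_5          1             exp(-3*I*pi/4)  I             exp(-I*pi/4)    -1            exp(I*pi/4)     -I            exp(3*I*pi/4) 
  chi_6          1             -I              -1            I               1             -I              -1            I             
  chi_7          1             exp(-I*pi/4)    -I            exp(-3*I*pi/4)  -1            exp(3*I*pi/4)   I             exp(I*pi/4)   

Spot check: chi_1(2) = zeta_8^(1*2) = zeta_8^2 = I.

Reasoning: Z/8Z is abelian, so all 8 irreducible complex representations are 1-dimensional. They are given by chi_k(m) = zeta_8^(k*m) for k = 0,...,7. Row orthogonality: sum_m chi_k(m) conj(chi_l(m)) = 8 * [k = l].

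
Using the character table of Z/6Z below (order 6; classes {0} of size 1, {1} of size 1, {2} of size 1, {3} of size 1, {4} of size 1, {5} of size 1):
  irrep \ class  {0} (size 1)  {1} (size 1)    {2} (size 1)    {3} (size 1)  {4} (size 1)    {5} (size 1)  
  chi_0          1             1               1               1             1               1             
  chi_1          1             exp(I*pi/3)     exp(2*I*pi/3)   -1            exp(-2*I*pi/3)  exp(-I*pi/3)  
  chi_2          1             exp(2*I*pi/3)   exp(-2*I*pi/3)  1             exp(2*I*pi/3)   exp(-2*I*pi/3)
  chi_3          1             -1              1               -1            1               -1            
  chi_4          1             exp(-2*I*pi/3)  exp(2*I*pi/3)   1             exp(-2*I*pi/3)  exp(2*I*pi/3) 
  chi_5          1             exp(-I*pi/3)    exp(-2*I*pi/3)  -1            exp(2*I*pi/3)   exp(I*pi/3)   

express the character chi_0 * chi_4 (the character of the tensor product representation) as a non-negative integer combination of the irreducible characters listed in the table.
chi_0 tensor chi_4 = chi_4 (all other irreducibles have multiplicity 0).

Proof sketch: The character of a tensor product is the pointwise product (chi_0 * chi_4)(C) = chi_0(C) * chi_4(C):
  {0}: (1)*(1), {1}: (1)*(exp(-2*I*pi/3)), {2}: (1)*(exp(2*I*pi/3)), {3}: (1)*(1), {4}: (1)*(exp(-2*I*pi/3)), {5}: (1)*(exp(2*I*pi/3))
so (chi_0 * chi_4) takes values
  {0} -> 1, {1} -> exp(-2*I*pi/3), {2} -> exp(2*I*pi/3), {3} -> 1, {4} -> exp(-2*I*pi/3), {5} -> exp(2*I*pi/3).
Now take the inner product of this character with each irreducible chi from the table, <chi_0*chi_4, chi> = (1/6) sum_C |C| (chi_0*chi_4)(C) conj(chi(C)):
  <chi_0*chi_4, chi_0> = (1/6)[1*(1)*conj(1) + 1*(exp(-2*I*pi/3))*conj(1) + 1*(exp(2*I*pi/3))*conj(1) + 1*(1)*conj(1) + 1*(exp(-2*I*pi/3))*conj(1) + 1*(exp(2*I*pi/3))*conj(1)]
      = (1/6)[(1) + (exp(-2*I*pi/3)) + (exp(2*I*pi/3)) + (1) + (exp(-2*I*pi/3)) + (exp(2*I*pi/3))] = 0/6 = 0
  <chi_0*chi_4, chi_1> = (1/6)[1*(1)*conj(1) + 1*(exp(-2*I*pi/3))*conj(exp(I*pi/3)) + 1*(exp(2*I*pi/3))*conj(exp(2*I*pi/3)) + 1*(1)*conj(-1) + 1*(exp(-2*I*pi/3))*conj(exp(-2*I*pi/3)) + 1*(exp(2*I*pi/3))*conj(exp(-I*pi/3))]
      = (1/6)[(1) + (-1) + (1) + (-1) + (1) + (-1)] = 0/6 = 0
  <chi_0*chi_4, chi_2> = (1/6)[1*(1)*conj(1) + 1*(exp(-2*I*pi/3))*conj(exp(2*I*pi/3)) + 1*(exp(2*I*pi/3))*conj(exp(-2*I*pi/3)) + 1*(1)*conj(1) + 1*(exp(-2*I*pi/3))*conj(exp(2*I*pi/3)) + 1*(exp(2*I*pi/3))*conj(exp(-2*I*pi/3))]
      = (1/6)[(1) + (exp(2*I*pi/3)) + (exp(-2*I*pi/3)) + (1) + (exp(2*I*pi/3)) + (exp(-2*I*pi/3))] = 0/6 = 0
  <chi_0*chi_4, chi_3> = (1/6)[1*(1)*conj(1) + 1*(exp(-2*I*pi/3))*conj(-1) + 1*(exp(2*I*pi/3))*conj(1) + 1*(1)*conj(-1) + 1*(exp(-2*I*pi/3))*conj(1) + 1*(exp(2*I*pi/3))*conj(-1)]
      = (1/6)[(1) + (-exp(-2*I*pi/3)) + (exp(2*I*pi/3)) + (-1) + (exp(-2*I*pi/3)) + (-exp(2*I*pi/3))] = 0/6 = 0
  <chi_0*chi_4, chi_4> = (1/6)[1*(1)*conj(1) + 1*(exp(-2*I*pi/3))*conj(exp(-2*I*pi/3)) + 1*(exp(2*I*pi/3))*conj(exp(2*I*pi/3)) + 1*(1)*conj(1) + 1*(exp(-2*I*pi/3))*conj(exp(-2*I*pi/3)) + 1*(exp(2*I*pi/3))*conj(exp(2*I*pi/3))]
      = (1/6)[(1) + (1) + (1) + (1) + (1) + (1)] = 6/6 = 1
  <chi_0*chi_4, chi_5> = (1/6)[1*(1)*conj(1) + 1*(exp(-2*I*pi/3))*conj(exp(-I*pi/3)) + 1*(exp(2*I*pi/3))*conj(exp(-2*I*pi/3)) + 1*(1)*conj(-1) + 1*(exp(-2*I*pi/3))*conj(exp(2*I*pi/3)) + 1*(exp(2*I*pi/3))*conj(exp(I*pi/3))]
      = (1/6)[(1) + (exp(-I*pi/3)) + (exp(-2*I*pi/3)) + (-1) + (exp(2*I*pi/3)) + (exp(I*pi/3))] = 0/6 = 0
(Exp terms are combined using exp(i*s)*conj(exp(i*t)) = exp(i*(s-t)), and sums of them are collapsed using the identity that for every m > 1 the m distinct m-th roots of unity sum to 0, e.g. 1 + exp(2*I*pi/3) + exp(-2*I*pi/3) = 0.)
Hence the multiplicities are chi_4: 1. Dimension check: dim(chi_0)*dim(chi_4) = 1*1 = 1 and sum (mult * dim) = 1*1 = 1.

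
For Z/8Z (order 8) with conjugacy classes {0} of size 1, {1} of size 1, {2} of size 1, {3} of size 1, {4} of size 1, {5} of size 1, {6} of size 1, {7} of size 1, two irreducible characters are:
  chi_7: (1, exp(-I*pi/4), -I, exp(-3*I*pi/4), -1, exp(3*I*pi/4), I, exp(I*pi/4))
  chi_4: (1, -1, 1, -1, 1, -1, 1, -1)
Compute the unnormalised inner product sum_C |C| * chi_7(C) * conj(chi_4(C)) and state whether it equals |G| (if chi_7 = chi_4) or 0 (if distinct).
Sum = 0; so <chi_7, chi_4> = 0 (distinct irreducibles are orthogonal).

Derivation: Compute term by term over conjugacy classes (|C| * chi_7(C) * conj(chi_4(C))):
  1*(1)*conj(1) + 1*(exp(-I*pi/4))*conj(-1) + 1*(-I)*conj(1) + 1*(exp(-3*I*pi/4))*conj(-1) + 1*(-1)*conj(1) + 1*(exp(3*I*pi/4))*conj(-1) + 1*(I)*conj(1) + 1*(exp(I*pi/4))*conj(-1)
  = (1) + (-exp(-I*pi/4)) + (-I) + (-exp(-3*I*pi/4)) + (-1) + (-exp(3*I*pi/4)) + (I) + (-exp(I*pi/4))
  = 0.
(Exp terms are combined using exp(i*s)*conj(exp(i*t)) = exp(i*(s-t)), and sums of them are collapsed using the identity that for every m > 1 the m distinct m-th roots of unity sum to 0, e.g. 1 + exp(2*I*pi/3) + exp(-2*I*pi/3) = 0.)
Dividing by |G| = 8 gives 0/8 = 0, matching the row-orthogonality relation <chi_7, chi_4> = [chi_7 = chi_4].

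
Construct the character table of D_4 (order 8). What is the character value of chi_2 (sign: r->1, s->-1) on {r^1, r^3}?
Conjugacy classes: {e} of size 1, {r^2} of size 1, {r^1, r^3} of size 2, {s, sr^2, ...} of size 2, {sr, sr^3, ...} of size 2.
Character table:
  irrep \ class              {e} (size 1)  {r^2} (size 1)  {r^1, r^3} (size 2)  {s, sr^2, ...} (size 2)  {sr, sr^3, ...} (size 2)
  chi_1 (triv)               1             1               1                    1                        1                       
  chi_2 (sign: r->1, s->-1)  1             1               1                    -1                       -1                      
  chi_3 (r->-1, s->1)        1             1               -1                   1                        -1                      
  chi_4 (r->-1, s->-1)       1             1               -1                   -1                       1                       
  chi_5 (2d, j=1)            2             -2              0                    0                        0                       

Spot check: chi_2 (sign: r->1, s->-1) on {r^1, r^3} = 1.

Explanation: D_4 has order 2*4 = 8 with 5 conjugacy classes, hence 5 irreducibles. Sum of squared dims 1 + 1 + 1 + 1 + 4 = 8 = |G|. Linear characters come from the abelianisation; the 2-dimensional irreps have character r^k -> 2*cos(2*pi*j*k/4), reflections -> 0.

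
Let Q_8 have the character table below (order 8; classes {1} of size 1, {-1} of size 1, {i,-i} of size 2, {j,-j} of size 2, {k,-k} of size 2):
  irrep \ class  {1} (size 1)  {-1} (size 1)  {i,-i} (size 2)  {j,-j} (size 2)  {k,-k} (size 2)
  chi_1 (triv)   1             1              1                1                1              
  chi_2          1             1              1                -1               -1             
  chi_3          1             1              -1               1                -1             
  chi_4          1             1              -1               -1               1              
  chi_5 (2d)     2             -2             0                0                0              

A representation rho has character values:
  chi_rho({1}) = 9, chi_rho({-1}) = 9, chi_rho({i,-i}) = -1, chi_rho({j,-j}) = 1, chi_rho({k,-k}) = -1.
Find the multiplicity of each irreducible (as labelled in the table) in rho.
Multiplicities: chi_1: 2, chi_2: 2, chi_3: 3, chi_4: 2, chi_5: 0.

Use <chi_rho, chi> = (1/|G|) sum_C |C| * chi_rho(C) * conj(chi(C)) with |G| = 8 for each irreducible chi in the table:
  <chi_rho, chi_1> = (1/8)[1*(9)*conj(1) + 1*(9)*conj(1) + 2*(-1)*conj(1) + 2*(1)*conj(1) + 2*(-1)*conj(1)]
      = (1/8)[(9) + (9) + (-2) + (2) + (-2)] = 16/8 = 2
  <chi_rho, chi_2> = (1/8)[1*(9)*conj(1) + 1*(9)*conj(1) + 2*(-1)*conj(1) + 2*(1)*conj(-1) + 2*(-1)*conj(-1)]
      = (1/8)[(9) + (9) + (-2) + (-2) + (2)] = 16/8 = 2
  <chi_rho, chi_3> = (1/8)[1*(9)*conj(1) + 1*(9)*conj(1) + 2*(-1)*conj(-1) + 2*(1)*conj(1) + 2*(-1)*conj(-1)]
      = (1/8)[(9) + (9) + (2) + (2) + (2)] = 24/8 = 3
  <chi_rho, chi_4> = (1/8)[1*(9)*conj(1) + 1*(9)*conj(1) + 2*(-1)*conj(-1) + 2*(1)*conj(-1) + 2*(-1)*conj(1)]
      = (1/8)[(9) + (9) + (2) + (-2) + (-2)] = 16/8 = 2
  <chi_rho, chi_5> = (1/8)[1*(9)*conj(2) + 1*(9)*conj(-2) + 2*(-1)*conj(0) + 2*(1)*conj(0) + 2*(-1)*conj(0)]
      = (1/8)[(18) + (-18) + (0) + (0) + (0)] = 0/8 = 0
Dimension check: dim(rho) = sum (mult * dim) = 2*1 + 2*1 + 3*1 + 2*1 + 0*2 = 9 = chi_rho(e) = 9.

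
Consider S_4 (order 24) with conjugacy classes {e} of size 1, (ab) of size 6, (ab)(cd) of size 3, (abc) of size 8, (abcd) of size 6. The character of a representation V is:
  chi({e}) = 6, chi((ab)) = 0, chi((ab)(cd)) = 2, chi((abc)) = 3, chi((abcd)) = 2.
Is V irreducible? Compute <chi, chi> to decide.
Not irreducible (reducible): <chi, chi> = 6 > 1.

Explanation: <chi, chi> = (1/|G|) sum_C |C| * |chi(C)|^2 = (1/24)[1*|6|^2 + 6*|0|^2 + 3*|2|^2 + 8*|3|^2 + 6*|2|^2]
  = (1/24)[(36) + (0) + (12) + (72) + (24)] = 144/24 = 6.
A character is irreducible iff <chi, chi> = 1, so this representation is reducible.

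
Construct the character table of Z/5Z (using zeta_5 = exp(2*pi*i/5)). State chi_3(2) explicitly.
Character table of Z/5Z (irreps indexed chi_0,...,chi_4 with chi_k(m) = zeta_5^(k*m), zeta_5 = exp(2*pi*i/5)):
  irrep \ class  {0} (size 1)  {1} (size 1)    {2} (size 1)    {3} (size 1)    {4} (size 1)  
  chi_0          1             1               1               1               1             
  chi_1          1             exp(2*I*pi/5)   exp(4*I*pi/5)   exp(-4*I*pi/5)  exp(-2*I*pi/5)
  chi_2          1             exp(4*I*pi/5)   exp(-2*I*pi/5)  exp(2*I*pi/5)   exp(-4*I*pi/5)
  chi_3          1             exp(-4*I*pi/5)  exp(2*I*pi/5)   exp(-2*I*pi/5)  exp(4*I*pi/5) 
  chi_4          1             exp(-2*I*pi/5)  exp(-4*I*pi/5)  exp(4*I*pi/5)   exp(2*I*pi/5) 

Spot check: chi_3(2) = zeta_5^(3*2) = zeta_5^6 = exp(2*I*pi/5).

Z/5Z is abelian, so all 5 irreducible complex representations are 1-dimensional. They are given by chi_k(m) = zeta_5^(k*m) for k = 0,...,4. Row orthogonality: sum_m chi_k(m) conj(chi_l(m)) = 5 * [k = l].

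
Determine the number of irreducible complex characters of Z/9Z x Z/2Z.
18

Argument: The number of irreducible complex representations of a finite group equals its number of conjugacy classes. Z/9Z x Z/2Z is abelian of order 18, so every element is its own conjugacy class: 18 classes, so Z/9Z x Z/2Z (order 18) has exactly 18 irreducible complex representations.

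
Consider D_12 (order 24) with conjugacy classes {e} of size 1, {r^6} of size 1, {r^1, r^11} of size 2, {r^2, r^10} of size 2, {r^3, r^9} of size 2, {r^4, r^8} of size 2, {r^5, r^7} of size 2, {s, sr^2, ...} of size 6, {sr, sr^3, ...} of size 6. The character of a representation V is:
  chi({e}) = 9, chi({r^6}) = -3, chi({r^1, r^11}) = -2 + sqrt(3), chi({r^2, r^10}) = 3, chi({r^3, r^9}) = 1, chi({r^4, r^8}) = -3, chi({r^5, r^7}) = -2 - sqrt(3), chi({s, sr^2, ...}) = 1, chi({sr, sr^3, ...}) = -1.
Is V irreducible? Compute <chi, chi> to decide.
Not irreducible (reducible): <chi, chi> = 7 > 1.

Solution. <chi, chi> = (1/|G|) sum_C |C| * |chi(C)|^2 = (1/24)[1*|9|^2 + 1*|-3|^2 + 2*|-2 + sqrt(3)|^2 + 2*|3|^2 + 2*|1|^2 + 2*|-3|^2 + 2*|-2 - sqrt(3)|^2 + 6*|1|^2 + 6*|-1|^2]
  = (1/24)[(81) + (9) + (14 - 8*sqrt(3)) + (18) + (2) + (18) + (8*sqrt(3) + 14) + (6) + (6)] = 168/24 = 7.
A character is irreducible iff <chi, chi> = 1, so this representation is reducible.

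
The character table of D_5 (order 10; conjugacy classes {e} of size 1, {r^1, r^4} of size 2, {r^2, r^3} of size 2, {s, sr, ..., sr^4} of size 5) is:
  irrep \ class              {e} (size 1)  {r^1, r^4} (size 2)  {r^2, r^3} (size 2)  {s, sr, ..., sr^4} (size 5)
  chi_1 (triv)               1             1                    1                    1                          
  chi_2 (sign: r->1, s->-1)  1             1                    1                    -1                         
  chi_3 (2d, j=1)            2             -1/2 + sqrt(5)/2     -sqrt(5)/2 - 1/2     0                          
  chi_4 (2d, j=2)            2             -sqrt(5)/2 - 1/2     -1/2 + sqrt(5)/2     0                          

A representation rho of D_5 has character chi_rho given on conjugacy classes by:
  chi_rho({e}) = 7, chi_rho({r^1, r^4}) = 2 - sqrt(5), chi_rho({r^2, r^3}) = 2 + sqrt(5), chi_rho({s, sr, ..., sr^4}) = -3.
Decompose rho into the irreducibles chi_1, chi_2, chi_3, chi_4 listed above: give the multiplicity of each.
Multiplicities: chi_1: 0, chi_2: 3, chi_3: 0, chi_4: 2.

Details: Use <chi_rho, chi> = (1/|G|) sum_C |C| * chi_rho(C) * conj(chi(C)) with |G| = 10 for each irreducible chi in the table:
  <chi_rho, chi_1> = (1/10)[1*(7)*conj(1) + 2*(2 - sqrt(5))*conj(1) + 2*(2 + sqrt(5))*conj(1) + 5*(-3)*conj(1)]
      = (1/10)[(7) + (4 - 2*sqrt(5)) + (4 + 2*sqrt(5)) + (-15)] = 0/10 = 0
  <chi_rho, chi_2> = (1/10)[1*(7)*conj(1) + 2*(2 - sqrt(5))*conj(1) + 2*(2 + sqrt(5))*conj(1) + 5*(-3)*conj(-1)]
      = (1/10)[(7) + (4 - 2*sqrt(5)) + (4 + 2*sqrt(5)) + (15)] = 30/10 = 3
  <chi_rho, chi_3> = (1/10)[1*(7)*conj(2) + 2*(2 - sqrt(5))*conj(-1/2 + sqrt(5)/2) + 2*(2 + sqrt(5))*conj(-sqrt(5)/2 - 1/2) + 5*(-3)*conj(0)]
      = (1/10)[(14) + (-7 + 3*sqrt(5)) + (-7 - 3*sqrt(5)) + (0)] = 0/10 = 0
  <chi_rho, chi_4> = (1/10)[1*(7)*conj(2) + 2*(2 - sqrt(5))*conj(-sqrt(5)/2 - 1/2) + 2*(2 + sqrt(5))*conj(-1/2 + sqrt(5)/2) + 5*(-3)*conj(0)]
      = (1/10)[(14) + (3 - sqrt(5)) + (sqrt(5) + 3) + (0)] = 20/10 = 2
Dimension check: dim(rho) = sum (mult * dim) = 0*1 + 3*1 + 0*2 + 2*2 = 7 = chi_rho(e) = 7.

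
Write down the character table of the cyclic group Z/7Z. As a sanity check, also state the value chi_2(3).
Character table of Z/7Z (irreps indexed chi_0,...,chi_6 with chi_k(m) = zeta_7^(k*m), zeta_7 = exp(2*pi*i/7)):
  irrep \ class  {0} (size 1)  {1} (size 1)    {2} (size 1)    {3} (size 1)    {4} (size 1)    {5} (size 1)    {6} (size 1)  
  chi_0          1             1               1               1               1               1               1             
  chi_1          1             exp(2*I*pi/7)   exp(4*I*pi/7)   exp(6*I*pi/7)   exp(-6*I*pi/7)  exp(-4*I*pi/7)  exp(-2*I*pi/7)
  chi_2          1             exp(4*I*pi/7)   exp(-6*I*pi/7)  exp(-2*I*pi/7)  exp(2*I*pi/7)   exp(6*I*pi/7)   exp(-4*I*pi/7)
  chi_3          1             exp(6*I*pi/7)   exp(-2*I*pi/7)  exp(4*I*pi/7)   exp(-4*I*pi/7)  exp(2*I*pi/7)   exp(-6*I*pi/7)
  chi_4          1             exp(-6*I*pi/7)  exp(2*I*pi/7)   exp(-4*I*pi/7)  exp(4*I*pi/7)   exp(-2*I*pi/7)  exp(6*I*pi/7) 
  chi_5          1             exp(-4*I*pi/7)  exp(6*I*pi/7)   exp(2*I*pi/7)   exp(-2*I*pi/7)  exp(-6*I*pi/7)  exp(4*I*pi/7) 
  chi_6          1             exp(-2*I*pi/7)  exp(-4*I*pi/7)  exp(-6*I*pi/7)  exp(6*I*pi/7)   exp(4*I*pi/7)   exp(2*I*pi/7) 

Spot check: chi_2(3) = zeta_7^(2*3) = zeta_7^6 = exp(-2*I*pi/7).

Z/7Z is abelian, so all 7 irreducible complex representations are 1-dimensional. They are given by chi_k(m) = zeta_7^(k*m) for k = 0,...,6. Row orthogonality: sum_m chi_k(m) conj(chi_l(m)) = 7 * [k = l].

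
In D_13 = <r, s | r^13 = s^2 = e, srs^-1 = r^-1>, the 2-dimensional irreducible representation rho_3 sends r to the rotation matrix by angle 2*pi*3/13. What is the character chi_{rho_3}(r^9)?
chi_{rho_3}(r^9) = 2*cos(2*pi*3*9/13) = 2*cos(54*pi/13)

Explanation: rho_3(r^9) is rotation by angle 2*pi*3*9/13, whose trace is 2*cos(2*pi*3*9/13) = 2*cos(54*pi/13).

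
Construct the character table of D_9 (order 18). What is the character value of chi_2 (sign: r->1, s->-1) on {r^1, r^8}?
Conjugacy classes: {e} of size 1, {r^1, r^8} of size 2, {r^2, r^7} of size 2, {r^3, r^6} of size 2, {r^4, r^5} of size 2, {s, sr, ..., sr^8} of size 9.
Character table:
  irrep \ class              {e} (size 1)  {r^1, r^8} (size 2)  {r^2, r^7} (size 2)  {r^3, r^6} (size 2)  {r^4, r^5} (size 2)  {s, sr, ..., sr^8} (size 9)
  chi_1 (triv)               1             1                    1                    1                    1                    1                          
  chi_2 (sign: r->1, s->-1)  1             1                    1                    1                    1                    -1                         
  chi_3 (2d, j=1)            2             2*cos(2*pi/9)        2*cos(4*pi/9)        -1                   -2*cos(pi/9)         0                          
  chi_4 (2d, j=2)            2             2*cos(4*pi/9)        -2*cos(pi/9)         -1                   2*cos(2*pi/9)        0                          
  chi_5 (2d, j=3)            2             -1                   -1                   2                    -1                   0                          
  chi_6 (2d, j=4)            2             -2*cos(pi/9)         2*cos(2*pi/9)        -1                   2*cos(4*pi/9)        0                          

Spot check: chi_2 (sign: r->1, s->-1) on {r^1, r^8} = 1.

Argument: D_9 has order 2*9 = 18 with 6 conjugacy classes, hence 6 irreducibles. Sum of squared dims 1 + 1 + 4 + 4 + 4 + 4 = 18 = |G|. Linear characters come from the abelianisation; the 2-dimensional irreps have character r^k -> 2*cos(2*pi*j*k/9), reflections -> 0.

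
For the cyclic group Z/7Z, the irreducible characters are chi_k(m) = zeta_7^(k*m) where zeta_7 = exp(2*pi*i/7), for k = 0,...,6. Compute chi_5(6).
chi_5(6) = zeta_7^30 = exp(4*I*pi/7)

Proof sketch: chi_5(6) = zeta_7^(5*6) = zeta_7^30. Since zeta_7^7 = 1, this equals zeta_7^2 = exp(2*pi*i*2/7) = exp(4*I*pi/7).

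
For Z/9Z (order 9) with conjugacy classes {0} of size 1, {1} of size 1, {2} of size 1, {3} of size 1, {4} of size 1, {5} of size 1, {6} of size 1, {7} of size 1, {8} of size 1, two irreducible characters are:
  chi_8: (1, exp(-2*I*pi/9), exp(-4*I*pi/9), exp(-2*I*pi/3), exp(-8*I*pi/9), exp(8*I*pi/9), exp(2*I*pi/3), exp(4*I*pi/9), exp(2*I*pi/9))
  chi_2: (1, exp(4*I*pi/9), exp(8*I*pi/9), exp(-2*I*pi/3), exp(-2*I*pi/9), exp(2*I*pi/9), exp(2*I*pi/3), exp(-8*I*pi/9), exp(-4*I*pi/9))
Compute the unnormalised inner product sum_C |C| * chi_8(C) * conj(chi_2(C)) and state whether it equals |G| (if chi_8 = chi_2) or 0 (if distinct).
Sum = 0; so <chi_8, chi_2> = 0 (distinct irreducibles are orthogonal).

Justification: Compute term by term over conjugacy classes (|C| * chi_8(C) * conj(chi_2(C))):
  1*(1)*conj(1) + 1*(exp(-2*I*pi/9))*conj(exp(4*I*pi/9)) + 1*(exp(-4*I*pi/9))*conj(exp(8*I*pi/9)) + 1*(exp(-2*I*pi/3))*conj(exp(-2*I*pi/3)) + 1*(exp(-8*I*pi/9))*conj(exp(-2*I*pi/9)) + 1*(exp(8*I*pi/9))*conj(exp(2*I*pi/9)) + 1*(exp(2*I*pi/3))*conj(exp(2*I*pi/3)) + 1*(exp(4*I*pi/9))*conj(exp(-8*I*pi/9)) + 1*(exp(2*I*pi/9))*conj(exp(-4*I*pi/9))
  = (1) + (exp(-2*I*pi/3)) + (exp(2*I*pi/3)) + (1) + (exp(-2*I*pi/3)) + (exp(2*I*pi/3)) + (1) + (exp(-2*I*pi/3)) + (exp(2*I*pi/3))
  = 0.
(Exp terms are combined using exp(i*s)*conj(exp(i*t)) = exp(i*(s-t)), and sums of them are collapsed using the identity that for every m > 1 the m distinct m-th roots of unity sum to 0, e.g. 1 + exp(2*I*pi/3) + exp(-2*I*pi/3) = 0.)
Dividing by |G| = 9 gives 0/9 = 0, matching the row-orthogonality relation <chi_8, chi_2> = [chi_8 = chi_2].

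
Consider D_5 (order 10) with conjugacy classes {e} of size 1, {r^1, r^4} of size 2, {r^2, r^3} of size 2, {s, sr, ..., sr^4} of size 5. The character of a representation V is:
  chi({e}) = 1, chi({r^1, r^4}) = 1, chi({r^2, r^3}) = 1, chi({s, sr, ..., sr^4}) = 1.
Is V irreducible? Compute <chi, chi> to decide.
Irreducible: <chi, chi> = 1.

Justification: <chi, chi> = (1/|G|) sum_C |C| * |chi(C)|^2 = (1/10)[1*|1|^2 + 2*|1|^2 + 2*|1|^2 + 5*|1|^2]
  = (1/10)[(1) + (2) + (2) + (5)] = 10/10 = 1.
A character is irreducible iff <chi, chi> = 1, so this representation is irreducible.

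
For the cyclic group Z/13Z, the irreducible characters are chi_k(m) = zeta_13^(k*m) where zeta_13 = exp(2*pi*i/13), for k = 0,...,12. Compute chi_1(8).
chi_1(8) = zeta_13^8 = exp(-10*I*pi/13)

Details: chi_1(8) = zeta_13^(1*8) = zeta_13^8. Since zeta_13^13 = 1, this equals zeta_13^8 = exp(2*pi*i*8/13) = exp(-10*I*pi/13).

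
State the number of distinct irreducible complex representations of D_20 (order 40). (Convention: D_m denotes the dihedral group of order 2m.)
13

Explanation: The number of irreducible complex representations of a finite group equals its number of conjugacy classes. D_20 has 13 conjugacy classes (n/2 + 3 for n even), so D_20 (order 40) has exactly 13 irreducible complex representations.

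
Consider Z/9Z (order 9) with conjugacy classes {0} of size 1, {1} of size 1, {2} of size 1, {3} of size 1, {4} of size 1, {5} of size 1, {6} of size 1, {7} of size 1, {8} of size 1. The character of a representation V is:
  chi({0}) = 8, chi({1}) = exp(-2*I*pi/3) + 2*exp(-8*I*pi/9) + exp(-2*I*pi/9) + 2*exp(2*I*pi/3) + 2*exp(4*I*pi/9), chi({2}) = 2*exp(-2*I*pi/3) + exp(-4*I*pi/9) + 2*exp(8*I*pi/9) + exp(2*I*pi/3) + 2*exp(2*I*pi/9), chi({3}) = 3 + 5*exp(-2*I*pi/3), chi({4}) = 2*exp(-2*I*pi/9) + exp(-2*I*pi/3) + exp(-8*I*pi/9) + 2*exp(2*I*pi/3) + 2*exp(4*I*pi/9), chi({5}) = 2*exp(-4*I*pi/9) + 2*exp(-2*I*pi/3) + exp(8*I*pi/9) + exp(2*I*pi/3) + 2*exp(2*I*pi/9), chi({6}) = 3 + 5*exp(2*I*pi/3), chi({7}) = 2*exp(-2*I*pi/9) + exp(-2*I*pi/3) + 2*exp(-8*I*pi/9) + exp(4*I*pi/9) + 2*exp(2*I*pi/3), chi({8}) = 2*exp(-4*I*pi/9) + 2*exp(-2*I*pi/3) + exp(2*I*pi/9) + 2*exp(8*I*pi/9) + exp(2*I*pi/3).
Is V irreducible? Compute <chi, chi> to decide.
Not irreducible (reducible): <chi, chi> = 14 > 1.

Solution. <chi, chi> = (1/|G|) sum_C |C| * |chi(C)|^2 = (1/9)[1*|8|^2 + 1*|exp(-2*I*pi/3) + 2*exp(-8*I*pi/9) + exp(-2*I*pi/9) + 2*exp(2*I*pi/3) + 2*exp(4*I*pi/9)|^2 + 1*|2*exp(-2*I*pi/3) + exp(-4*I*pi/9) + 2*exp(8*I*pi/9) + exp(2*I*pi/3) + 2*exp(2*I*pi/9)|^2 + 1*|3 + 5*exp(-2*I*pi/3)|^2 + 1*|2*exp(-2*I*pi/9) + exp(-2*I*pi/3) + exp(-8*I*pi/9) + 2*exp(2*I*pi/3) + 2*exp(4*I*pi/9)|^2 + 1*|2*exp(-4*I*pi/9) + 2*exp(-2*I*pi/3) + exp(8*I*pi/9) + exp(2*I*pi/3) + 2*exp(2*I*pi/9)|^2 + 1*|3 + 5*exp(2*I*pi/3)|^2 + 1*|2*exp(-2*I*pi/9) + exp(-2*I*pi/3) + 2*exp(-8*I*pi/9) + exp(4*I*pi/9) + 2*exp(2*I*pi/3)|^2 + 1*|2*exp(-4*I*pi/9) + 2*exp(-2*I*pi/3) + exp(2*I*pi/9) + 2*exp(8*I*pi/9) + exp(2*I*pi/3)|^2]
  = (1/9)[(64) + (14 + 10*exp(-2*I*pi/3) + 5*exp(-4*I*pi/9) + 6*exp(-2*I*pi/9) + 4*exp(-8*I*pi/9) + 4*exp(8*I*pi/9) + 6*exp(2*I*pi/9) + 5*exp(4*I*pi/9) + 10*exp(2*I*pi/3)) + (14 + 10*exp(-2*I*pi/3) + 6*exp(-4*I*pi/9) + 4*exp(-2*I*pi/9) + 5*exp(-8*I*pi/9) + 5*exp(8*I*pi/9) + 4*exp(2*I*pi/9) + 6*exp(4*I*pi/9) + 10*exp(2*I*pi/3)) + (19) + (14 + 10*exp(-2*I*pi/3) + 4*exp(-4*I*pi/9) + 5*exp(-2*I*pi/9) + 6*exp(-8*I*pi/9) + 6*exp(8*I*pi/9) + 5*exp(2*I*pi/9) + 4*exp(4*I*pi/9) + 10*exp(2*I*pi/3)) + (14 + 10*exp(-2*I*pi/3) + 4*exp(-4*I*pi/9) + 5*exp(-2*I*pi/9) + 6*exp(-8*I*pi/9) + 6*exp(8*I*pi/9) + 5*exp(2*I*pi/9) + 4*exp(4*I*pi/9) + 10*exp(2*I*pi/3)) + (19) + (14 + 10*exp(-2*I*pi/3) + 6*exp(-4*I*pi/9) + 4*exp(-2*I*pi/9) + 5*exp(-8*I*pi/9) + 5*exp(8*I*pi/9) + 4*exp(2*I*pi/9) + 6*exp(4*I*pi/9) + 10*exp(2*I*pi/3)) + (14 + 10*exp(-2*I*pi/3) + 5*exp(-4*I*pi/9) + 6*exp(-2*I*pi/9) + 4*exp(-8*I*pi/9) + 4*exp(8*I*pi/9) + 6*exp(2*I*pi/9) + 5*exp(4*I*pi/9) + 10*exp(2*I*pi/3))] = 126/9 = 14.
(Exp terms are combined using exp(i*s)*conj(exp(i*t)) = exp(i*(s-t)), and sums of them are collapsed using the identity that for every m > 1 the m distinct m-th roots of unity sum to 0, e.g. 1 + exp(2*I*pi/3) + exp(-2*I*pi/3) = 0.)
A character is irreducible iff <chi, chi> = 1, so this representation is reducible.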